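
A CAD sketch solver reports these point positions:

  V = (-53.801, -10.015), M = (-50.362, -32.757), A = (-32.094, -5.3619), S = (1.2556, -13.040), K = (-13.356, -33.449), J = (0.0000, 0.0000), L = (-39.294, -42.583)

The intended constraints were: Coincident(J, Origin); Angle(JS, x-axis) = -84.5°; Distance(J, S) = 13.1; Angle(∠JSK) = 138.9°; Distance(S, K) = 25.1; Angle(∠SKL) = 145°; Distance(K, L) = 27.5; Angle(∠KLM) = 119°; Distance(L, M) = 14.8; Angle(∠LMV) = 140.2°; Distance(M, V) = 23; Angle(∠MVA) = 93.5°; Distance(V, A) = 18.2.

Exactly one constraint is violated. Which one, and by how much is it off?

Distance(V, A) = 18.2 — off by 4.00.

J = (0.00, 0.00) ✓; JS at -84.50° ✓; |JS| = 13.10 ✓; ∠JSK = 138.9° ✓; |SK| = 25.10 ✓; ∠SKL = 145.0° ✓; |KL| = 27.50 ✓; ∠KLM = 119.0° ✓; |LM| = 14.80 ✓; ∠LMV = 140.2° ✓; |MV| = 23.00 ✓; ∠MVA = 93.50° ✓; |VA| = 22.20 ✗.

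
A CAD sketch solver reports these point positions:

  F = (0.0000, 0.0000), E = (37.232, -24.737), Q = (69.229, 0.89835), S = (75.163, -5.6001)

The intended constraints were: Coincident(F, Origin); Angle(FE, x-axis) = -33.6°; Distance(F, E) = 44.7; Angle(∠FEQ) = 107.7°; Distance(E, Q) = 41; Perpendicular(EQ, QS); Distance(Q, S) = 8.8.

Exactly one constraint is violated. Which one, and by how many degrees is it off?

Perpendicular(EQ, QS) — off by 3.70°.

F = (0.00, 0.00) ✓; FE at -33.60° ✓; |FE| = 44.70 ✓; ∠FEQ = 107.7° ✓; |EQ| = 41.00 ✓; ∠(EQ, QS) = 86.30° ✗; |QS| = 8.800 ✓.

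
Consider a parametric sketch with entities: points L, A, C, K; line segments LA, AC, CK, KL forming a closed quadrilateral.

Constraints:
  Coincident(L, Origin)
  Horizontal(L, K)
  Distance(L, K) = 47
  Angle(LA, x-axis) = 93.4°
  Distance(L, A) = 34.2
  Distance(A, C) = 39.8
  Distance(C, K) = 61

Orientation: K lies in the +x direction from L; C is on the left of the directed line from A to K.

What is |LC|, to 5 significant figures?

65.457

Checks: L = (0.00, 0.00) ✓; |AC| = 39.80 ✓; |CK| = 61.00 ✓.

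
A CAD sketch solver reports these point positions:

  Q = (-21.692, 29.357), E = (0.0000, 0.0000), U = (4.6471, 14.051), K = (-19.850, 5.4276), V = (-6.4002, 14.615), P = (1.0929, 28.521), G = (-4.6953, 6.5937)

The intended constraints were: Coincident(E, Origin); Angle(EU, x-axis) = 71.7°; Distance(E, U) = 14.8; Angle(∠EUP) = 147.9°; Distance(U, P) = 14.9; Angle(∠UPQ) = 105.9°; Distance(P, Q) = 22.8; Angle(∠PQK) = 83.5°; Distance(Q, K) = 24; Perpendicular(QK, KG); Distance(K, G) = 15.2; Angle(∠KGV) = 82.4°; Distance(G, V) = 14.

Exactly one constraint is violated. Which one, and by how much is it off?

Distance(G, V) = 14 — off by 5.80.

E = (0.00, 0.00) ✓; EU at 71.70° ✓; |EU| = 14.80 ✓; ∠EUP = 147.9° ✓; |UP| = 14.90 ✓; ∠UPQ = 105.9° ✓; |PQ| = 22.80 ✓; ∠PQK = 83.50° ✓; |QK| = 24.00 ✓; ∠(QK, KG) = 90.00° ✓; |KG| = 15.20 ✓; ∠KGV = 82.40° ✓; |GV| = 8.200 ✗.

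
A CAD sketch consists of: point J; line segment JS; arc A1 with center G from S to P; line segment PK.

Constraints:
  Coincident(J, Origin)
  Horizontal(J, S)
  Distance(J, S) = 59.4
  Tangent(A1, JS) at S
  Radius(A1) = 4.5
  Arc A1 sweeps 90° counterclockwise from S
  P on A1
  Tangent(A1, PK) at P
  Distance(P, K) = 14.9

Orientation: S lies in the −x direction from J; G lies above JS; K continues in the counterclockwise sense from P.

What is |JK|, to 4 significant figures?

58.23

J is at the origin; JS is horizontal with |JS| = 59.4 and S on the −x side, so S = (-59.40, 0.000). Tangency of A1 to JS means the radius GS is perpendicular to JS, so G = S + (0, 4.5) = (-59.40, 4.500). On A1, S sits at bearing -90° from G; a 90° counterclockwise sweep puts P at bearing 0°, so P = G + 4.5·(cos 0°, sin 0°) = (-54.90, 4.500). Tangency of A1 to PK means the radius GP is perpendicular to PK, so PK runs along (−sin 0°, cos 0°); with |PK| = 14.9, K = (-54.90, 19.40). Then |JK| = |K − J| = 58.23.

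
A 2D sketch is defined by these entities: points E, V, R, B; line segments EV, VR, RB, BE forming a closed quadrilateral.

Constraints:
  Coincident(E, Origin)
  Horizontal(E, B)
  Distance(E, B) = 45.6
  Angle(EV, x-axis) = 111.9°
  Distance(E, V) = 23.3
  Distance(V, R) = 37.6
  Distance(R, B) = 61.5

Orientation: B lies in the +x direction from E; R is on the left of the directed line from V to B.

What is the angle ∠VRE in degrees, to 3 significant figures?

21.4°

Checks: |VR| = 37.60 ✓; |RB| = 61.50 ✓.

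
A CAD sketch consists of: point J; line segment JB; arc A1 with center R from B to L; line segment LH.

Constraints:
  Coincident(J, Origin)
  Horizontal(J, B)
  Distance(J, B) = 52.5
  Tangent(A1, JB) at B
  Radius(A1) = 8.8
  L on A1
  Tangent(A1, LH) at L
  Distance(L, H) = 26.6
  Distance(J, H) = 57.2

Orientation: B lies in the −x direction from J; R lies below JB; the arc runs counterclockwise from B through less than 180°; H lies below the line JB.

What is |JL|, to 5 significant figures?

61.322

Checks: J.y = 0.00, B.y = 0.00 ✓; |RL| = 8.800 ✓; ∠(RL, LH) = 90.00° ✓; |LH| = 26.60 ✓; |JH| = 57.20 ✓.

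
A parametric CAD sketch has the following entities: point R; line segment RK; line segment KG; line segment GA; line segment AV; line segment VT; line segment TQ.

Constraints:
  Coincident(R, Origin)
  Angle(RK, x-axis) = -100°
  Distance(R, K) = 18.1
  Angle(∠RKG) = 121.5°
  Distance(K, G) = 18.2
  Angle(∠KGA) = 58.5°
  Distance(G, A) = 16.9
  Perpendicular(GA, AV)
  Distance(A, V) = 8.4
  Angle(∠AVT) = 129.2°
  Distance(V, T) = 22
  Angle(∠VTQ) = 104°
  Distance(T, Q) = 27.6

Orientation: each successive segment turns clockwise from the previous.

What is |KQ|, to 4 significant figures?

33.22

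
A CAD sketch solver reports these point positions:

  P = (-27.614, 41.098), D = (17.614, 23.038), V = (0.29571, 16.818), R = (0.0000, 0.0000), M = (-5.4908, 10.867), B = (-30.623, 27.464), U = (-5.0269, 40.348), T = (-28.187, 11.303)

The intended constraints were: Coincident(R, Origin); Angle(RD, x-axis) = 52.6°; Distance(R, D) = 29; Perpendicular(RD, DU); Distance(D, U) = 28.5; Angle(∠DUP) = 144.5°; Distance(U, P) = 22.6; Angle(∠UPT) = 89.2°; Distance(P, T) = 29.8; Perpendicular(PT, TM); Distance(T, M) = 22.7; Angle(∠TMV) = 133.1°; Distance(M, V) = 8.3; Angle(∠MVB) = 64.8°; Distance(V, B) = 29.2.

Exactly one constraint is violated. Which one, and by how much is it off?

Distance(V, B) = 29.2 — off by 3.50.

R = (0.00, 0.00) ✓; RD at 52.60° ✓; |RD| = 29.00 ✓; ∠(RD, DU) = 90.00° ✓; |DU| = 28.50 ✓; ∠DUP = 144.5° ✓; |UP| = 22.60 ✓; ∠UPT = 89.20° ✓; |PT| = 29.80 ✓; ∠(PT, TM) = 90.00° ✓; |TM| = 22.70 ✓; ∠TMV = 133.1° ✓; |MV| = 8.300 ✓; ∠MVB = 64.80° ✓; |VB| = 32.70 ✗.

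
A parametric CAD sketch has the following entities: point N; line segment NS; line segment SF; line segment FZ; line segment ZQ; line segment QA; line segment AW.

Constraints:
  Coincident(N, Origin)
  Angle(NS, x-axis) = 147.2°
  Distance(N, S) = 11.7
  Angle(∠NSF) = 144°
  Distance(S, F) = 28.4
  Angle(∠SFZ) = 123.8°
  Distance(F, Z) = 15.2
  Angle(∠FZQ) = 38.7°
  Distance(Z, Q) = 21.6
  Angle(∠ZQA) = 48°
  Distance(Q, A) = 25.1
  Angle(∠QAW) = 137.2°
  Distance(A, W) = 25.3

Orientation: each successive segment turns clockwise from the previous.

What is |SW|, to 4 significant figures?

62.61

∠ZQA = 48.0° gives QA at 141.7° from the x-axis; with |QA| = 25.1, A = (-29.69, 39.27). ∠QAW = 137.2° gives AW at 98.90° from the x-axis; with |AW| = 25.3, W = (-33.60, 64.26). Then |SW| = |W − S| = 62.61.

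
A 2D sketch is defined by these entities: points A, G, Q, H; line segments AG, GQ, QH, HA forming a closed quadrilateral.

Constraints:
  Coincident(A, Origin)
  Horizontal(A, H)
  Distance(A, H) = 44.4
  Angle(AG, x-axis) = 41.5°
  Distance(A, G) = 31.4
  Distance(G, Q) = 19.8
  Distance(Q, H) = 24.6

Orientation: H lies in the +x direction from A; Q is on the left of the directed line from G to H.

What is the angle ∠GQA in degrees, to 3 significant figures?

18.8°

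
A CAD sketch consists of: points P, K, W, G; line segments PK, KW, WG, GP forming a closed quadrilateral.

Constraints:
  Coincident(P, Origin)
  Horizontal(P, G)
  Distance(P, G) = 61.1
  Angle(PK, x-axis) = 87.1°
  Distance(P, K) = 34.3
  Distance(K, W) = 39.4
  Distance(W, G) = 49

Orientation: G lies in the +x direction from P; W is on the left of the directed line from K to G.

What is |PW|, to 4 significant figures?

59.50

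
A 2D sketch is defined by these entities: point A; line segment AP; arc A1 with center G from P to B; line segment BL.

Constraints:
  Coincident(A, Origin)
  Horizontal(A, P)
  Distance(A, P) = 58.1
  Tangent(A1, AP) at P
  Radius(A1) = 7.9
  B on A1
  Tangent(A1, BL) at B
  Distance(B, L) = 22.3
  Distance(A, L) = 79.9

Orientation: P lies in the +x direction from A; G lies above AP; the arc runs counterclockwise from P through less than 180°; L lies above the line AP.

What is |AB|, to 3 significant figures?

64.9

Checks: |GB| = 7.900 ✓; ∠(GB, BL) = 90.00° ✓; |BL| = 22.30 ✓; |AL| = 79.90 ✓.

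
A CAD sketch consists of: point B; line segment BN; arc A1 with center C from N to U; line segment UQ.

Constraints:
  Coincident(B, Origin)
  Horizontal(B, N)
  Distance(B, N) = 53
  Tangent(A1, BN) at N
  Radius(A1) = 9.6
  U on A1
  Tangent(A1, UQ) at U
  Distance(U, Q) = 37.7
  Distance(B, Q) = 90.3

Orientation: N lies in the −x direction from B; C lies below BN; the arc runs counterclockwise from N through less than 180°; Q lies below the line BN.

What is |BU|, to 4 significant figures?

60.61

Checks: |CU| = 9.600 ✓; ∠(CU, UQ) = 90.00° ✓; |UQ| = 37.70 ✓; |BQ| = 90.30 ✓.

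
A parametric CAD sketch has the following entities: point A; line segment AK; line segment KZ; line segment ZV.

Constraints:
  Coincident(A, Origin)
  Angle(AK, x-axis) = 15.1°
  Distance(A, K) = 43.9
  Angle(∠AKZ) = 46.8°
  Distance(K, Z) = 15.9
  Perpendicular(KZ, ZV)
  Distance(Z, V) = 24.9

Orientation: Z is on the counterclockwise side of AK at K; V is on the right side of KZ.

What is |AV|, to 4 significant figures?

58.64

A is at the origin; AK runs at 15.1° with length 43.9, so K = 43.9·(cos 15.1°, sin 15.1°) = (42.38, 11.44). ∠AKZ = 46.8°, so KZ runs at 15.1° + (180° − 46.8°) = 148.3° from the x-axis; with |KZ| = 15.9, Z = K + 15.9·(cos 148.3°, sin 148.3°) = (28.86, 19.79). KZ is perpendicular to ZV; with |ZV| = 24.9 on the right of KZ, V = Z + 24.9·(0.5255, 0.8508) = (41.94, 40.98). Then |AV| = |V − A| = 58.64.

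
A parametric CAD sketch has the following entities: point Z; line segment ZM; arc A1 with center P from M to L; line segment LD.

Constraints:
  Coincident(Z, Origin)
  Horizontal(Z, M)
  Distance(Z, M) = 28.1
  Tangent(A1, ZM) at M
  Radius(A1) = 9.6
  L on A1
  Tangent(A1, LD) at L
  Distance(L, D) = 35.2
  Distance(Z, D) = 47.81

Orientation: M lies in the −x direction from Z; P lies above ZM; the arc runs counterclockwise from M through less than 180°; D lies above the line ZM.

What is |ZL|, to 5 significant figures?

20.718

Checks: |ZM| = 28.10 ✓; |PL| = 9.600 ✓; ∠(PL, LD) = 90.00° ✓; |LD| = 35.20 ✓; |ZD| = 47.81 ✓.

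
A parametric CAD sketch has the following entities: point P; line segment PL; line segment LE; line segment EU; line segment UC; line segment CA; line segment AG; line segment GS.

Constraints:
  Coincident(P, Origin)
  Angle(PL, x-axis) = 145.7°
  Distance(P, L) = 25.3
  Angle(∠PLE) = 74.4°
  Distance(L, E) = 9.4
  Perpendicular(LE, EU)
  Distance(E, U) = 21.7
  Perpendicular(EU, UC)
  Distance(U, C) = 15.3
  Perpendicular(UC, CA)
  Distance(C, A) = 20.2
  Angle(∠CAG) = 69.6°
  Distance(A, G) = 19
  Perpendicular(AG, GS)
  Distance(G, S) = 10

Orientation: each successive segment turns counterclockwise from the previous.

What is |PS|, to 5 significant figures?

7.0604

P is at the origin; PL runs at 145.7° with length 25.3, so L = (-20.900, 14.257). ∠PLE = 74.4° gives LE at -108.70° from the x-axis; with |LE| = 9.4, E = (-23.914, 5.3534). LE ⟂ EU, so EU runs at -18.700°; with |EU| = 21.7, U = (-3.3596, -1.6039). The perpendicularity gives UC at right angles to EU, so UC runs at 71.300°; with |UC| = 15.3, C = (1.5458, 12.888). UC is perpendicular to CA, so CA runs at 161.30°; with |CA| = 20.2, A = (-17.588, 19.365). ∠CAG = 69.6° gives AG at -88.300° from the x-axis; with |AG| = 19.0, G = (-17.024, 0.37319). AG ⟂ GS, so GS runs at 1.7000°; with |GS| = 10.0, S = (-7.0286, 0.66986). Then |PS| = |S − P| = 7.0604.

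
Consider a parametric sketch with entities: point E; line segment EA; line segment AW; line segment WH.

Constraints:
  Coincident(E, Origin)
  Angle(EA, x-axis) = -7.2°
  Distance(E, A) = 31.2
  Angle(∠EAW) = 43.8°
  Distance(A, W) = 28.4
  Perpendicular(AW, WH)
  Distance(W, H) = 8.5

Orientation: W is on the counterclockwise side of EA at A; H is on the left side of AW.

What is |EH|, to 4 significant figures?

14.35

E is at the origin; EA runs at -7.2° with length 31.2, so A = 31.2·(cos -7.2°, sin -7.2°) = (30.95, -3.910). ∠EAW = 43.8°, so AW runs at -7.2° + (180° − 43.8°) = 129.0° from the x-axis; with |AW| = 28.4, W = A + 28.4·(cos 129.0°, sin 129.0°) = (13.08, 18.16). AW is perpendicular to WH; with |WH| = 8.5 on the left of AW, H = W + 8.5·(-0.7771, -0.6293) = (6.476, 12.81). Then |EH| = |H − E| = 14.35.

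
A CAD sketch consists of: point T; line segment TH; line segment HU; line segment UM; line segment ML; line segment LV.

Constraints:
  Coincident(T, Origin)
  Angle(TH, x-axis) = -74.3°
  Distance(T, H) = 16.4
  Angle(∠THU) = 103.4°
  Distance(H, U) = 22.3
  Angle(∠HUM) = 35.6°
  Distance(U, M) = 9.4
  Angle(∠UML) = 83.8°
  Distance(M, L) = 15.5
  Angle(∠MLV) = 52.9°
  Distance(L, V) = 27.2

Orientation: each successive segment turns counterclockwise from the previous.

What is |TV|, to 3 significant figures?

42.9

T is at the origin; TH runs at -74.3° with length 16.4, so H = (4.44, -15.8). ∠THU = 103.4° gives HU at 2.30° from the x-axis; with |HU| = 22.3, U = (26.7, -14.9). ∠HUM = 35.6° gives UM at 147° from the x-axis; with |UM| = 9.4, M = (18.9, -9.73). ∠UML = 83.8° gives ML at -117° from the x-axis; with |ML| = 15.5, L = (11.8, -23.5). ∠MLV = 52.9° gives LV at 10.0° from the x-axis; with |LV| = 27.2, V = (38.6, -18.8). Then |TV| = |V − T| = 42.9.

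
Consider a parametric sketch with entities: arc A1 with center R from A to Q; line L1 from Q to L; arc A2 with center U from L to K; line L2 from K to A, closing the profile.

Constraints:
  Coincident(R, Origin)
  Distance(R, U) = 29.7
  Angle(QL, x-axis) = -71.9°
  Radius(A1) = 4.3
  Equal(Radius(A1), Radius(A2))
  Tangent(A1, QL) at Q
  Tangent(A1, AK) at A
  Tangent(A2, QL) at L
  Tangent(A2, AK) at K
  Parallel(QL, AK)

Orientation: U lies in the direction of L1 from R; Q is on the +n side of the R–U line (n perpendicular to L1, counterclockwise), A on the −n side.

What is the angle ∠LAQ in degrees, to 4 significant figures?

73.85°

The slot axis is L1's direction at -71.9°, so u = (cos -71.9°, sin -71.9°) = (0.3107, -0.9505) and n = (−sin -71.9°, cos -71.9°) = (0.9505, 0.3107). R is at the origin and U lies 29.7 along u from R, so U = 29.7·u = (9.227, -28.23). Tangency of A1 to both parallel lines with radius 4.3 puts Q and A at R ± 4.3·n: Q = (4.087, 1.336), A = (-4.087, -1.336). Equal radii place L and K the same way about U: L = U + 4.3·n = (13.31, -26.89), K = U − 4.3·n = (5.140, -29.57). Then cos ∠LAQ = AL·AQ / (|AL||AQ|), giving 73.85°.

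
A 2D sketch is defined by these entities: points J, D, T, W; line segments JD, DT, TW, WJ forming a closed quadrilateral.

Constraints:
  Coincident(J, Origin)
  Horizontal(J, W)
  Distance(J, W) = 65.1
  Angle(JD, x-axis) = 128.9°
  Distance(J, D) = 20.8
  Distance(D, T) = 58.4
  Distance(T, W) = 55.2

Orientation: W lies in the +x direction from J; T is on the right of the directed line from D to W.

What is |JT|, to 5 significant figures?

37.693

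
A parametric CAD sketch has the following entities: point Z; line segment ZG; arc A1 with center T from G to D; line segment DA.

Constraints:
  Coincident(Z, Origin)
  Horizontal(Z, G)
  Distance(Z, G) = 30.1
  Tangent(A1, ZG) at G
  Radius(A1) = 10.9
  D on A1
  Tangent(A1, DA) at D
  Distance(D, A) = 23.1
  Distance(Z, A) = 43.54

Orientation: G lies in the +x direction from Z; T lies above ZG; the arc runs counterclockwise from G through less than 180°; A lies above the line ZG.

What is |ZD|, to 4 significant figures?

42.53

Z is at the origin; Z and G share the same y with |ZG| = 30.1 and G on the +x side, so G = (30.10, 0.000). Since A1 is tangent to ZG there, TG ⟂ ZG, so T = G + (0, 10.9) = (30.10, 10.90). Since TD ⟂ DA (tangency), |TA| = √(10.9² + 23.1²) = 25.54 regardless of where D sits on A1. So A lies on both circle(Z, 43.54) and circle(T, 25.54); the above-ZG intersection is A = (24.69, 35.86). D is the foot of the tangent from A: D = (38.75, 17.53).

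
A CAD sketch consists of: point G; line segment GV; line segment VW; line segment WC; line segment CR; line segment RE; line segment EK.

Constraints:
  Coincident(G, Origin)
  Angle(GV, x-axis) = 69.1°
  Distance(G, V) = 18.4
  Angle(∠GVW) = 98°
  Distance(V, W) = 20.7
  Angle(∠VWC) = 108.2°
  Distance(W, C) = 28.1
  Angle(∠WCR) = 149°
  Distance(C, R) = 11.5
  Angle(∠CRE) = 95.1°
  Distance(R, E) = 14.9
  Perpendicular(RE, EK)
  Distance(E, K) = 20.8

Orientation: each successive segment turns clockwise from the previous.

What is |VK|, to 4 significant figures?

21.39

G is at the origin; GV runs at 69.1° with length 18.4, so V = (6.564, 17.19). ∠GVW = 98.0° gives VW at -12.90° from the x-axis; with |VW| = 20.7, W = (26.74, 12.57). ∠VWC = 108.2° gives WC at -84.70° from the x-axis; with |WC| = 28.1, C = (29.34, -15.41). ∠WCR = 149.0° gives CR at -115.7° from the x-axis; with |CR| = 11.5, R = (24.35, -25.77). ∠CRE = 95.1° gives RE at 159.4° from the x-axis; with |RE| = 14.9, E = (10.40, -20.53). RE is perpendicular to EK, so EK runs at 69.40°; with |EK| = 20.8, K = (17.72, -1.062). Then |VK| = |K − V| = 21.39.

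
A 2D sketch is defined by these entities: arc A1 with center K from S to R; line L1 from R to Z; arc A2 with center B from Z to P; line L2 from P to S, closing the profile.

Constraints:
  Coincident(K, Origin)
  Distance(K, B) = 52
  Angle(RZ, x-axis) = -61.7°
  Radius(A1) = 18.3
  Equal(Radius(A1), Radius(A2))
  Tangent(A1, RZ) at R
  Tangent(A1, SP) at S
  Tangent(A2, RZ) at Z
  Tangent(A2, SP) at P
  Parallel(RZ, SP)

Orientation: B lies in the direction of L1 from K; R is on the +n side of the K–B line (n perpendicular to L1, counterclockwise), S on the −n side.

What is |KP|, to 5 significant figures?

55.126

Tangency of A1 to both parallel lines with radius 18.3 puts R and S at K ± 18.3·n: R = (16.113, 8.6758), S = (-16.113, -8.6758). Equal radii place Z and P the same way about B: Z = B + 18.3·n = (40.765, -37.109), P = B − 18.3·n = (8.5399, -54.461). Then |KP| = |P − K| = 55.126.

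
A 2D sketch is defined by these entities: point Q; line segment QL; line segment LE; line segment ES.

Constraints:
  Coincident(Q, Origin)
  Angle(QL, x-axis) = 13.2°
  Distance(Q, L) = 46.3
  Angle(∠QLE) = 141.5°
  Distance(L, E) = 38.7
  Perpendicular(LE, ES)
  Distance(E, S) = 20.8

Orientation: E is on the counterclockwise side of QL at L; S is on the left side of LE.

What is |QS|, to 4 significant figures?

75.36

Q is at the origin; QL runs at 13.2° with length 46.3, so L = 46.3·(cos 13.2°, sin 13.2°) = (45.08, 10.57). ∠QLE = 141.5°, so LE runs at 13.2° + (180° − 141.5°) = 51.70° from the x-axis; with |LE| = 38.7, E = L + 38.7·(cos 51.70°, sin 51.70°) = (69.06, 40.94). LE is perpendicular to ES; with |ES| = 20.8 on the left of LE, S = E + 20.8·(-0.7848, 0.6198) = (52.74, 53.83). Then |QS| = |S − Q| = 75.36.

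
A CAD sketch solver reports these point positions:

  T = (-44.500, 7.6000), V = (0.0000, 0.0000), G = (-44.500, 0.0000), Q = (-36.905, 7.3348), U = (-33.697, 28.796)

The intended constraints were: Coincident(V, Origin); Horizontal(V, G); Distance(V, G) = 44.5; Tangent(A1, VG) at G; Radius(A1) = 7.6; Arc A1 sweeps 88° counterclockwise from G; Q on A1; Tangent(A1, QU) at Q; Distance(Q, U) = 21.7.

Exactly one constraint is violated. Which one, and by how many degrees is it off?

Tangent(A1, QU) at Q — off by 6.50°.

V = (0.00, 0.00) ✓; V.y = 0.00, G.y = 0.00 ✓; |VG| = 44.50 ✓; ∠(TG, GV) = 90.00° ✓; |TG| = 7.600 ✓; bearing(T→Q) − bearing(T→G) = 88.00° ✓; |TQ| = 7.600 ✓; ∠(TQ, QU) = 96.50° ✗; |QU| = 21.70 ✓.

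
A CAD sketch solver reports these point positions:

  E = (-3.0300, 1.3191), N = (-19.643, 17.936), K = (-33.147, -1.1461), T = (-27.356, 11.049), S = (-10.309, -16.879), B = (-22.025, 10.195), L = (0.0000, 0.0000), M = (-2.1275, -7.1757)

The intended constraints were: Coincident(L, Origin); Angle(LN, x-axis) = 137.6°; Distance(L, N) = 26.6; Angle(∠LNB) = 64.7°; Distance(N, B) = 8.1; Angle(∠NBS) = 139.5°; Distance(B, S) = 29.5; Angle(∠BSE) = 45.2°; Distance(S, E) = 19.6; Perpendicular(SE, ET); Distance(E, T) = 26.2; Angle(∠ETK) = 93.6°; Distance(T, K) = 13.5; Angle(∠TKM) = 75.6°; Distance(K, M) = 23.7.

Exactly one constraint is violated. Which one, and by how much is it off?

Distance(K, M) = 23.7 — off by 7.90.

L = (0.00, 0.00) ✓; LN at 137.6° ✓; |LN| = 26.60 ✓; ∠LNB = 64.70° ✓; |NB| = 8.099 ✓; ∠NBS = 139.5° ✓; |BS| = 29.50 ✓; ∠BSE = 45.20° ✓; |SE| = 19.60 ✓; ∠(SE, ET) = 90.00° ✓; |ET| = 26.20 ✓; ∠ETK = 93.60° ✓; |TK| = 13.50 ✓; ∠TKM = 75.60° ✓; |KM| = 31.60 ✗.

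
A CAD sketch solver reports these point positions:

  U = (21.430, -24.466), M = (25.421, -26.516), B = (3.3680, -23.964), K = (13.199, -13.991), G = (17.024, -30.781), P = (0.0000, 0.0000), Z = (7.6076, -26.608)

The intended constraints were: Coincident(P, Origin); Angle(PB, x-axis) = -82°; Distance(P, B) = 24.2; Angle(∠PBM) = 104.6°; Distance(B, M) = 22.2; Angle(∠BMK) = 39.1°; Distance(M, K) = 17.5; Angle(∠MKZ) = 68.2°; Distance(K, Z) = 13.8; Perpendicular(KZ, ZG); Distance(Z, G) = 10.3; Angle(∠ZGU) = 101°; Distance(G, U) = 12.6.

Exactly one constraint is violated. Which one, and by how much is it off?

Distance(G, U) = 12.6 — off by 4.90.

P = (0.00, 0.00) ✓; PB at -82.00° ✓; |PB| = 24.20 ✓; ∠PBM = 104.6° ✓; |BM| = 22.20 ✓; ∠BMK = 39.10° ✓; |MK| = 17.50 ✓; ∠MKZ = 68.20° ✓; |KZ| = 13.80 ✓; ∠(KZ, ZG) = 90.00° ✓; |ZG| = 10.30 ✓; ∠ZGU = 101.0° ✓; |GU| = 7.700 ✗.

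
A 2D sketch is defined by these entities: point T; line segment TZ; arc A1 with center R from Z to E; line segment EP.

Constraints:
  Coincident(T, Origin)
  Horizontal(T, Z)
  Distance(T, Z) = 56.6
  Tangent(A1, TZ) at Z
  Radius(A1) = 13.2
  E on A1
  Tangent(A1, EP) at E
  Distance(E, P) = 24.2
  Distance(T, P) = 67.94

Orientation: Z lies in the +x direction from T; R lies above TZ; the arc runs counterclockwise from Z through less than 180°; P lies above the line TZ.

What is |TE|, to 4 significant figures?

70.67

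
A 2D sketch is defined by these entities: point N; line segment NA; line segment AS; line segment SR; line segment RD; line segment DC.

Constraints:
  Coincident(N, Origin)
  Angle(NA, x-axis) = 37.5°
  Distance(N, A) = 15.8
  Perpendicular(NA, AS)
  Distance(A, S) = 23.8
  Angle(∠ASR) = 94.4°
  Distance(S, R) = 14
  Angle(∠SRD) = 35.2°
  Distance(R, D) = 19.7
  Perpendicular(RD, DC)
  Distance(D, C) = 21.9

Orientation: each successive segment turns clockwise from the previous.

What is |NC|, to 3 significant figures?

42.6

∠SRD = 35.2° gives RD at 77.1° from the x-axis; with |RD| = 19.7, D = (21.0, 0.590). RD ⟂ DC, so DC runs at -12.9°; with |DC| = 21.9, C = (42.3, -4.30). Then |NC| = |C − N| = 42.6.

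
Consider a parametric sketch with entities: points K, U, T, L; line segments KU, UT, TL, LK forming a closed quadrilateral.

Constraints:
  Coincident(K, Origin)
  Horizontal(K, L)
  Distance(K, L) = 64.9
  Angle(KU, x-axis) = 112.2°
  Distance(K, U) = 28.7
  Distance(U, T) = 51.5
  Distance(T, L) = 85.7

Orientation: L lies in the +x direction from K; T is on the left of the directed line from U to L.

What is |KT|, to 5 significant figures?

72.274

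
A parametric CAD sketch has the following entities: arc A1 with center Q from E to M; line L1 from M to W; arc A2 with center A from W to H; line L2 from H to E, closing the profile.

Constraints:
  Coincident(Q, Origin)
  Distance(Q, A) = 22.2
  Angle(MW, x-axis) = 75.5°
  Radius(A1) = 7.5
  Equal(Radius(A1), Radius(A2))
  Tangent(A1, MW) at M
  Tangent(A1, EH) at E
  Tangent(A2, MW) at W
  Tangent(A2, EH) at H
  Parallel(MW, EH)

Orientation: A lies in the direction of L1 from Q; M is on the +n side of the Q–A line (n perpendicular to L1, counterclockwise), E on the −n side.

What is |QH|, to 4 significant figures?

23.43

The slot axis is L1's direction at 75.5°, so u = (cos 75.5°, sin 75.5°) = (0.2504, 0.9681) and n = (−sin 75.5°, cos 75.5°) = (-0.9681, 0.2504). Q is at the origin and A lies 22.2 along u from Q, so A = 22.2·u = (5.558, 21.49). Tangency of A1 to both parallel lines with radius 7.5 puts M and E at Q ± 7.5·n: M = (-7.261, 1.878), E = (7.261, -1.878). Equal radii place W and H the same way about A: W = A + 7.5·n = (-1.703, 23.37), H = A − 7.5·n = (12.82, 19.62). Then |QH| = |H − Q| = 23.43.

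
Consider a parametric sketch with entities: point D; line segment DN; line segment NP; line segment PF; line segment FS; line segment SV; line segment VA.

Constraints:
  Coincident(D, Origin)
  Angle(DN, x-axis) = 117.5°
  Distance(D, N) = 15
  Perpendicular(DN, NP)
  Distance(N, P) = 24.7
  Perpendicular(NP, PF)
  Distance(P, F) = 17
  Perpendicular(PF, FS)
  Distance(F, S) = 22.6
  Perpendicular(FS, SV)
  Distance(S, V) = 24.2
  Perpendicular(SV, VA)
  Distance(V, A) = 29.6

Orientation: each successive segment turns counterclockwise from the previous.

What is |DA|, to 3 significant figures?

38.7

D is at the origin; DN runs at 117.5° with length 15.0, so N = (-6.93, 13.3). DN is perpendicular to NP, so NP runs at -152°; with |NP| = 24.7, P = (-28.8, 1.90). NP ⟂ PF, so PF runs at -62.5°; with |PF| = 17.0, F = (-21.0, -13.2). The perpendicularity gives FS at right angles to PF, so FS runs at 27.5°; with |FS| = 22.6, S = (-0.939, -2.74). FS ⟂ SV, so SV runs at 118°; with |SV| = 24.2, V = (-12.1, 18.7). SV ⟂ VA, so VA runs at -152°; with |VA| = 29.6, A = (-38.4, 5.05). Then |DA| = |A − D| = 38.7.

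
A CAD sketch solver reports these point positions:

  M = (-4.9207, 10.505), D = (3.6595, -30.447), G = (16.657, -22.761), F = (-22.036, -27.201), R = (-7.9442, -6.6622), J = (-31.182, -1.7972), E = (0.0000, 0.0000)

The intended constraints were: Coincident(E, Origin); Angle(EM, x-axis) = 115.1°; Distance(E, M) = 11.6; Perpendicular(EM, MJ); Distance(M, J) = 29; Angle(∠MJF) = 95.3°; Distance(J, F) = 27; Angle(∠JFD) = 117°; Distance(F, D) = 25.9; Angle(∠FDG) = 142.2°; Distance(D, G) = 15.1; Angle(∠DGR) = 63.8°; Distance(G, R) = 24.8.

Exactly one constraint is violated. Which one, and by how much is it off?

Distance(G, R) = 24.8 — off by 4.60.

E = (0.00, 0.00) ✓; EM at 115.1° ✓; |EM| = 11.60 ✓; ∠(EM, MJ) = 90.00° ✓; |MJ| = 29.00 ✓; ∠MJF = 95.30° ✓; |JF| = 27.00 ✓; ∠JFD = 117.0° ✓; |FD| = 25.90 ✓; ∠FDG = 142.2° ✓; |DG| = 15.10 ✓; ∠DGR = 63.80° ✓; |GR| = 29.40 ✗.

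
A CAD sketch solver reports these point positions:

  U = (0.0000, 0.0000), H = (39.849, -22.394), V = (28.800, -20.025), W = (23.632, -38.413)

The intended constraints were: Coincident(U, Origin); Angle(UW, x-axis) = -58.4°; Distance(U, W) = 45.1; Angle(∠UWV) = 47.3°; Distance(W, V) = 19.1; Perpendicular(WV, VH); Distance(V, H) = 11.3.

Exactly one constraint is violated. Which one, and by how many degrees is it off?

Perpendicular(WV, VH) — off by 3.60°.

U = (0.00, 0.00) ✓; UW at -58.40° ✓; |UW| = 45.10 ✓; ∠UWV = 47.30° ✓; |WV| = 19.10 ✓; ∠(WV, VH) = 86.40° ✗; |VH| = 11.30 ✓.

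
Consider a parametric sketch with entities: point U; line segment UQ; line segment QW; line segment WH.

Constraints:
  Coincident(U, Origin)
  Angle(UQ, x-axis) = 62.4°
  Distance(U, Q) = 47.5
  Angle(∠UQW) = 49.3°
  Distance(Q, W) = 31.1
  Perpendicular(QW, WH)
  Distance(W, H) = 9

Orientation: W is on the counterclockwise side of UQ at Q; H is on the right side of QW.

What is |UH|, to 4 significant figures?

45.01

U is at the origin; UQ runs at 62.4° with length 47.5, so Q = 47.5·(cos 62.4°, sin 62.4°) = (22.01, 42.09). ∠UQW = 49.3°, so QW runs at 62.4° + (180° − 49.3°) = 193.1° from the x-axis; with |QW| = 31.1, W = Q + 31.1·(cos 193.1°, sin 193.1°) = (-8.284, 35.05). QW ⟂ WH; with |WH| = 9.0 on the right of QW, H = W + 9.0·(-0.2267, 0.9740) = (-10.32, 43.81). Then |UH| = |H − U| = 45.01.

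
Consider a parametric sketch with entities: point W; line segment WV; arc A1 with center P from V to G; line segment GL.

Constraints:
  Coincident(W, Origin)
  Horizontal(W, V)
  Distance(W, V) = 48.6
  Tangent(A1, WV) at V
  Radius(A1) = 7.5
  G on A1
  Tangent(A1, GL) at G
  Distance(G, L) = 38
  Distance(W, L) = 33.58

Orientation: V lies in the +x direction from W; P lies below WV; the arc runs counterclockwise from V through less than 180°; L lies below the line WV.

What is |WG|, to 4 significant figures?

43.33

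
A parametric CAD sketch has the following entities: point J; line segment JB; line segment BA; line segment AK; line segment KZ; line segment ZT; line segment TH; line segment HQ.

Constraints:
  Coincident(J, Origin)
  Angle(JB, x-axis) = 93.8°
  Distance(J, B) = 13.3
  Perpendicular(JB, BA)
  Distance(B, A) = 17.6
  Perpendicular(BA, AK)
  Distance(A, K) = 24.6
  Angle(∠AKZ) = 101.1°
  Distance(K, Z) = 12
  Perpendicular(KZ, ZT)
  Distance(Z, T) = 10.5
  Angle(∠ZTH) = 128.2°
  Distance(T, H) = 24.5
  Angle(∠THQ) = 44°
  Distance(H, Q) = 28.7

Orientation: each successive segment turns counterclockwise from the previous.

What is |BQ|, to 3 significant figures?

34.2

∠ZTH = 128.2° gives TH at 135° from the x-axis; with |TH| = 24.5, H = (-20.7, 13.9). ∠THQ = 44.0° gives HQ at -89.5° from the x-axis; with |HQ| = 28.7, Q = (-20.5, -14.8). Then |BQ| = |Q − B| = 34.2.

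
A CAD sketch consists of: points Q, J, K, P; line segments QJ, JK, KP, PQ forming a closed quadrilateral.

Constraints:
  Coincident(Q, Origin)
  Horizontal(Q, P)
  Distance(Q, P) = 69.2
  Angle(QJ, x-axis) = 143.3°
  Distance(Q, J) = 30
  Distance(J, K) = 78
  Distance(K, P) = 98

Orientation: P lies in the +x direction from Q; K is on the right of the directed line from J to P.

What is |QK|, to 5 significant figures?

59.397

Checks: |JK| = 78.00 ✓; |KP| = 98.00 ✓.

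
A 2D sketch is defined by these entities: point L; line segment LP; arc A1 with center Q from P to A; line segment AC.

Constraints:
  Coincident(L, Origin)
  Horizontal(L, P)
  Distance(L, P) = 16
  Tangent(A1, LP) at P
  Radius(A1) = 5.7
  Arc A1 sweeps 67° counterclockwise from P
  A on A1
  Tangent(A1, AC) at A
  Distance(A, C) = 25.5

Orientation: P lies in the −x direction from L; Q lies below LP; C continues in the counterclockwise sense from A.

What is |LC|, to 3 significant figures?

41.2

L is at the origin; LP is horizontal with |LP| = 16.0 and P on the −x side, so P = (-16.0, 0.00). Since A1 is tangent to LP there, QP ⟂ LP, so Q = P + (0, -5.7) = (-16.0, -5.70). On A1, P sits at bearing 90° from Q; a 67° counterclockwise sweep puts A at bearing 157°, so A = Q + 5.7·(cos 157°, sin 157°) = (-21.2, -3.47). Tangency of A1 to AC means the radius QA is perpendicular to AC, so AC runs along (−sin 157°, cos 157°); with |AC| = 25.5, C = (-31.2, -26.9). Then |LC| = |C − L| = 41.2.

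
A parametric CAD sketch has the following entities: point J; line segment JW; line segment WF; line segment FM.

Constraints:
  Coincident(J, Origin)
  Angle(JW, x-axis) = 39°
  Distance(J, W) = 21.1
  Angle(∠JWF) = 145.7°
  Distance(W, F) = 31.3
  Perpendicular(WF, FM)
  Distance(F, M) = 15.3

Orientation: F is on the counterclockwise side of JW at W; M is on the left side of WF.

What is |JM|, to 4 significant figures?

48.85

J is at the origin; JW runs at 39.0° with length 21.1, so W = 21.1·(cos 39.0°, sin 39.0°) = (16.40, 13.28). ∠JWF = 145.7°, so WF runs at 39.0° + (180° − 145.7°) = 73.30° from the x-axis; with |WF| = 31.3, F = W + 31.3·(cos 73.30°, sin 73.30°) = (25.39, 43.26). WF ⟂ FM; with |FM| = 15.3 on the left of WF, M = F + 15.3·(-0.9578, 0.2874) = (10.74, 47.66). Then |JM| = |M − J| = 48.85.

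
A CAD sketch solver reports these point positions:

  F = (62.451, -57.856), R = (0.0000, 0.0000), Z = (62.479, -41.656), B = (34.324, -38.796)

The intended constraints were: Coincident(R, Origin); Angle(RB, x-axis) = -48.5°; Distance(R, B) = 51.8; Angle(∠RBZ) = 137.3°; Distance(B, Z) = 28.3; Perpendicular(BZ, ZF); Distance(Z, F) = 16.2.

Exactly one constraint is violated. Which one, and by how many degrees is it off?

Perpendicular(BZ, ZF) — off by 5.70°.

R = (0.00, 0.00) ✓; RB at -48.50° ✓; |RB| = 51.80 ✓; ∠RBZ = 137.3° ✓; |BZ| = 28.30 ✓; ∠(BZ, ZF) = 84.30° ✗; |ZF| = 16.20 ✓.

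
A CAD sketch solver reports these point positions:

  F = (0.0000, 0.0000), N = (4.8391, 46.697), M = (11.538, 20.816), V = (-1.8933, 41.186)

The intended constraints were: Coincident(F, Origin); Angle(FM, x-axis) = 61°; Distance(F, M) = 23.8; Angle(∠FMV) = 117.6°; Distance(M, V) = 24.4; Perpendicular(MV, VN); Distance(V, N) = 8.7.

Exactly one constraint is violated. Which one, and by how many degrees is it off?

Perpendicular(MV, VN) — off by 5.90°.

F = (0.00, 0.00) ✓; FM at 61.00° ✓; |FM| = 23.80 ✓; ∠FMV = 117.6° ✓; |MV| = 24.40 ✓; ∠(MV, VN) = 84.10° ✗; |VN| = 8.700 ✓.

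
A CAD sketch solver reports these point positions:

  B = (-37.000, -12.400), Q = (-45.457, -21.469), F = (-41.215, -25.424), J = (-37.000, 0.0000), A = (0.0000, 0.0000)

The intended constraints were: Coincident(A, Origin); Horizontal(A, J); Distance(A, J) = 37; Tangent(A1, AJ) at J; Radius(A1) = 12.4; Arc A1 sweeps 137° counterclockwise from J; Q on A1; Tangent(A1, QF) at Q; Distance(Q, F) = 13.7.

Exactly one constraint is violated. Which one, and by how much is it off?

Distance(Q, F) = 13.7 — off by 7.90.

A = (0.00, 0.00) ✓; A.y = 0.00, J.y = 0.00 ✓; |AJ| = 37.00 ✓; ∠(BJ, JA) = 90.00° ✓; |BJ| = 12.40 ✓; bearing(B→Q) − bearing(B→J) = 137.0° ✓; |BQ| = 12.40 ✓; ∠(BQ, QF) = 89.99° ✓; |QF| = 5.800 ✗.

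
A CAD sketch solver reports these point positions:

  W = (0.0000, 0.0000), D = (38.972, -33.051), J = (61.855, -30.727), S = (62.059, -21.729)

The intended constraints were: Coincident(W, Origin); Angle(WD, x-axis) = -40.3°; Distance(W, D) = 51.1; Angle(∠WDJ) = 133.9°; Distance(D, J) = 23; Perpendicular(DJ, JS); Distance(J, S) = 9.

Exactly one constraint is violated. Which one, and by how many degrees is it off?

Perpendicular(DJ, JS) — off by 7.10°.

W = (0.00, 0.00) ✓; WD at -40.30° ✓; |WD| = 51.10 ✓; ∠WDJ = 133.9° ✓; |DJ| = 23.00 ✓; ∠(DJ, JS) = 82.90° ✗; |JS| = 9.000 ✓.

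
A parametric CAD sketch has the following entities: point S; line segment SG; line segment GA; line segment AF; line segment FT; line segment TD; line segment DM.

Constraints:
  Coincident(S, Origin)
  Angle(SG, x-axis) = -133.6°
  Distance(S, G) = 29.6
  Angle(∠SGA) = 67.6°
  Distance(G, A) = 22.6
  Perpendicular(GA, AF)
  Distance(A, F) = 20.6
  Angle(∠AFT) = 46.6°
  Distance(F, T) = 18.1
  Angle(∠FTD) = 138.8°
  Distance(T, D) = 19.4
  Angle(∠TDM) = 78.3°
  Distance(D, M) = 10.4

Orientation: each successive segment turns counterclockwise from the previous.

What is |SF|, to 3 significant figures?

13.2

∠SGA = 67.6° gives GA at -21.2° from the x-axis; with |GA| = 22.6, A = (0.658, -29.6). GA is perpendicular to AF, so AF runs at 68.8°; with |AF| = 20.6, F = (8.11, -10.4). Then |SF| = |F − S| = 13.2.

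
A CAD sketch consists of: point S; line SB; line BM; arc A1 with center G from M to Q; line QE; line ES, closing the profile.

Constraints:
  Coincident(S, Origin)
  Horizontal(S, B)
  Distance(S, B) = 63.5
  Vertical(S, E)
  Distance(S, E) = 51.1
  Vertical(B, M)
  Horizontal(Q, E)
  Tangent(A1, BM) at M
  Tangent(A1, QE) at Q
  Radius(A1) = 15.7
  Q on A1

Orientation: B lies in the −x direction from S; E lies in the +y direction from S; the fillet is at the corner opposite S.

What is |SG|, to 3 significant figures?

59.5

S and E share the same x with |SE| = 51.1 and E on the +y side, so E = (0.00, 51.1). The virtual corner opposite S is at (-63.5, 51.1). Tangency of A1 to BM means the radius GM is perpendicular to BM and the tangent condition forces GQ to be normal to QE, with radius 15.7, so the center G sits 15.7 in from both sides at G = (-47.8, 35.4). Then |SG| = |G − S| = 59.5.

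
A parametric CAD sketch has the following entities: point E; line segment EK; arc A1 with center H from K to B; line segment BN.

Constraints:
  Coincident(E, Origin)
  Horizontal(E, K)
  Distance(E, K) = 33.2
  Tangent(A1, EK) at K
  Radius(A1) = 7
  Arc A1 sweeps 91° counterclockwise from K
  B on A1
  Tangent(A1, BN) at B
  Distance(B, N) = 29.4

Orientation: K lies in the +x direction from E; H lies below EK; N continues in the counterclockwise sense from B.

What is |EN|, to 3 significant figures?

45.2

E is at the origin; E and K share the same y with |EK| = 33.2 and K on the +x side, so K = (33.2, 0.00). A1 meets EK tangentially, so HK is at right angles to EK, so H = K + (0, -7) = (33.2, -7.00). On A1, K sits at bearing 90° from H; a 91° counterclockwise sweep puts B at bearing 181°, so B = H + 7.0·(cos 181°, sin 181°) = (26.2, -7.12). The tangent condition forces HB to be normal to BN, so BN runs along (−sin 181°, cos 181°); with |BN| = 29.4, N = (26.7, -36.5). Then |EN| = |N − E| = 45.2.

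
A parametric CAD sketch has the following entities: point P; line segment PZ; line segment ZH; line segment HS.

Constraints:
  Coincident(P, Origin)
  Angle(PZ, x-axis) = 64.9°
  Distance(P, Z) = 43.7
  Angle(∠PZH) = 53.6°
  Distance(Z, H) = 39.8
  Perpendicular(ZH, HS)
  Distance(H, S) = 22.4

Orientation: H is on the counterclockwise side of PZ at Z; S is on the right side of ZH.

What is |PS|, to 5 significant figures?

59.220

P is at the origin; PZ runs at 64.9° with length 43.7, so Z = 43.7·(cos 64.9°, sin 64.9°) = (18.538, 39.573). ∠PZH = 53.6°, so ZH runs at 64.9° + (180° − 53.6°) = 191.30° from the x-axis; with |ZH| = 39.8, H = Z + 39.8·(cos 191.30°, sin 191.30°) = (-20.491, 31.775). The perpendicularity gives HS at right angles to ZH; with |HS| = 22.4 on the right of ZH, S = H + 22.4·(-0.19595, 0.98061) = (-24.880, 53.740). Then |PS| = |S − P| = 59.220.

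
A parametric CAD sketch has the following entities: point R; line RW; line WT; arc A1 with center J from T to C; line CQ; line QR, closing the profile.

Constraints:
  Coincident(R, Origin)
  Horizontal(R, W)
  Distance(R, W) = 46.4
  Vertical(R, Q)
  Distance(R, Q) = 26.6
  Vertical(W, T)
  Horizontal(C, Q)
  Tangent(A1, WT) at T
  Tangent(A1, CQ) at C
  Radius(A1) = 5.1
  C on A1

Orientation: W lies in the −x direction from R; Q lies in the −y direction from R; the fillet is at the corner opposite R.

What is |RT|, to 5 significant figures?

51.139

The virtual corner opposite R is at (-46.400, -26.600). Since A1 is tangent to WT there, JT ⟂ WT and A1 meets CQ tangentially, so JC is at right angles to CQ, with radius 5.1, so the center J sits 5.1 in from both sides at J = (-41.300, -21.500). That places the tangent points at T = (-46.400, -21.500) on WT and C = (-41.300, -26.600) on CQ. Then |RT| = |T − R| = 51.139.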